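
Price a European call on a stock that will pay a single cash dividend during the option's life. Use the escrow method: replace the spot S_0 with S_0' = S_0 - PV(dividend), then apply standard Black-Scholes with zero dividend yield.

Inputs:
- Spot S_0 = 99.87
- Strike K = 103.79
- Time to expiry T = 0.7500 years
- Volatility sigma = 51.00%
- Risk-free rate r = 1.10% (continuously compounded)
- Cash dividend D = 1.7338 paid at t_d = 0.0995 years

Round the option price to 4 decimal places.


PV(D) = D * exp(-r * t_d) = 1.7338 * 0.99890610 = 1.73190339
S_0' = S_0 - PV(D) = 99.8700 - 1.73190339 = 98.13809661
d1 = (ln(S_0'/K) + (r + sigma^2/2)*T) / (sigma*sqrt(T)) = 0.11273841
d2 = d1 - sigma*sqrt(T) = -0.32893454
exp(-rT) = 0.99178394
N(d1) = 0.54488103; N(d2) = 0.37110258
C = S_0' * N(d1) - K * exp(-rT) * N(d2) = 98.13809661 * 0.54488103 - 103.7900 * 0.99178394 * 0.37110258 = 15.2733

Answer: Price = 15.2733


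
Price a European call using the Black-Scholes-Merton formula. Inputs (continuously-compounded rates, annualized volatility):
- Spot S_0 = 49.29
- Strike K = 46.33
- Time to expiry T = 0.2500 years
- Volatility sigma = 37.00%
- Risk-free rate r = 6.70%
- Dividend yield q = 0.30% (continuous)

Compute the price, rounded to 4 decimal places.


d1 = (ln(S/K) + (r - q + 0.5*sigma^2) * T) / (sigma * sqrt(T)) = 0.51375147
d2 = d1 - sigma * sqrt(T) = 0.32875147
exp(-rT) = 0.98338950; exp(-qT) = 0.99925028
C = S_0 * exp(-qT) * N(d1) - K * exp(-rT) * N(d2)
N(d1) = 0.69628712; N(d2) = 0.62882823
C = 49.2900 * 0.99925028 * 0.69628712 - 46.3300 * 0.98338950 * 0.62882823 = 5.6446

Answer: Price = 5.6446


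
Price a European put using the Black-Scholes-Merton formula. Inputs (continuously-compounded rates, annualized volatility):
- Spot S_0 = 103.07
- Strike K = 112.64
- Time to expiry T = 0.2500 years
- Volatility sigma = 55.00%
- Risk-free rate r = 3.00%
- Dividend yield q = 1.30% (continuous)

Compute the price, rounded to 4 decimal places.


d1 = (ln(S/K) + (r - q + 0.5*sigma^2) * T) / (sigma * sqrt(T)) = -0.16991281
d2 = d1 - sigma * sqrt(T) = -0.44491281
exp(-rT) = 0.99252805; exp(-qT) = 0.99675528
P = K * exp(-rT) * N(-d2) - S_0 * exp(-qT) * N(-d1)
N(-d1) = 0.56746065; N(-d2) = 0.67180862
P = 112.6400 * 0.99252805 * 0.67180862 - 103.0700 * 0.99675528 * 0.56746065 = 16.8087

Answer: Price = 16.8087


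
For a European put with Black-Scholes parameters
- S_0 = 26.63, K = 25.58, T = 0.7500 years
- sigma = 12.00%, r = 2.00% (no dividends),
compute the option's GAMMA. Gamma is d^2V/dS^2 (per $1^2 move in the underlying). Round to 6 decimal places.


d1 = 0.5833893884; d2 = 0.4794663399
phi(d1) = 0.3365158184; exp(-qT) = 1.0000000000; exp(-rT) = 0.9851119396
Gamma = exp(-qT) * phi(d1) / (S * sigma * sqrt(T)) = 1.0000000000 * 0.3365158184 / (26.6300 * 0.1200 * 0.8660254038) = 0.121597

Answer: Gamma = 0.121597


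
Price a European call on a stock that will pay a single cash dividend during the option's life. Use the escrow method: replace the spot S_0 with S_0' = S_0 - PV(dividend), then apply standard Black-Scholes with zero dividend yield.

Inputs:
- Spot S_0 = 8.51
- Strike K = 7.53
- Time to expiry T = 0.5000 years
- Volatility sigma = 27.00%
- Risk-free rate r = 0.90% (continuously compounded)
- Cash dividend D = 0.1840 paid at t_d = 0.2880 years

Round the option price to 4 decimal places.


PV(D) = D * exp(-r * t_d) = 0.1840 * 0.99741136 = 0.18352369
S_0' = S_0 - PV(D) = 8.5100 - 0.18352369 = 8.32647631
d1 = (ln(S_0'/K) + (r + sigma^2/2)*T) / (sigma*sqrt(T)) = 0.64566870
d2 = d1 - sigma*sqrt(T) = 0.45474987
exp(-rT) = 0.99551011
N(d1) = 0.74075303; N(d2) = 0.67535540
C = S_0' * N(d1) - K * exp(-rT) * N(d2) = 8.32647631 * 0.74075303 - 7.5300 * 0.99551011 * 0.67535540 = 1.1053

Answer: Price = 1.1053


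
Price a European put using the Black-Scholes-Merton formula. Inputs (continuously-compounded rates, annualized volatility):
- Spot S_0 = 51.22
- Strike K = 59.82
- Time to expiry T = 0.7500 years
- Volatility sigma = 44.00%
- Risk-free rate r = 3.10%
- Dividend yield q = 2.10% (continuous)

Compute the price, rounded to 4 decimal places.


Answer: Price = 12.8393

Derivation:
d1 = (ln(S/K) + (r - q + 0.5*sigma^2) * T) / (sigma * sqrt(T)) = -0.19711256
d2 = d1 - sigma * sqrt(T) = -0.57816374
exp(-rT) = 0.97701820; exp(-qT) = 0.98437338
P = K * exp(-rT) * N(-d2) - S_0 * exp(-qT) * N(-d1)
N(-d1) = 0.57813027; N(-d2) = 0.71842321
P = 59.8200 * 0.97701820 * 0.71842321 - 51.2200 * 0.98437338 * 0.57813027 = 12.8393


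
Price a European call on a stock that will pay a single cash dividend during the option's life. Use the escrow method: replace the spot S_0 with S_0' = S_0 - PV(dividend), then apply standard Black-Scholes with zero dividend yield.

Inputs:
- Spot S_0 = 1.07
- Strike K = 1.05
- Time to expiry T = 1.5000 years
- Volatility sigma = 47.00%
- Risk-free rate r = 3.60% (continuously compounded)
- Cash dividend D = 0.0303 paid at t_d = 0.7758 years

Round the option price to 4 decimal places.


Answer: Price = 0.2541

Derivation:
PV(D) = D * exp(-r * t_d) = 0.0303 * 0.97245760 = 0.02946547
S_0' = S_0 - PV(D) = 1.0700 - 0.02946547 = 1.04053453
d1 = (ln(S_0'/K) + (r + sigma^2/2)*T) / (sigma*sqrt(T)) = 0.36589365
d2 = d1 - sigma*sqrt(T) = -0.20973644
exp(-rT) = 0.94743211
N(d1) = 0.64277778; N(d2) = 0.41693669
C = S_0' * N(d1) - K * exp(-rT) * N(d2) = 1.04053453 * 0.64277778 - 1.0500 * 0.94743211 * 0.41693669 = 0.2541


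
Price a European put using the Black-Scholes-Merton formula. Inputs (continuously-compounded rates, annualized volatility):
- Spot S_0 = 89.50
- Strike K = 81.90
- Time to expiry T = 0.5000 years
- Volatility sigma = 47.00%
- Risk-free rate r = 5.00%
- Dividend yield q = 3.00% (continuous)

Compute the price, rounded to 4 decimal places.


Answer: Price = 7.4251

Derivation:
d1 = (ln(S/K) + (r - q + 0.5*sigma^2) * T) / (sigma * sqrt(T)) = 0.46327420
d2 = d1 - sigma * sqrt(T) = 0.13093401
exp(-rT) = 0.97530991; exp(-qT) = 0.98511194
P = K * exp(-rT) * N(-d2) - S_0 * exp(-qT) * N(-d1)
N(-d1) = 0.32158392; N(-d2) = 0.44791375
P = 81.9000 * 0.97530991 * 0.44791375 - 89.5000 * 0.98511194 * 0.32158392 = 7.4251


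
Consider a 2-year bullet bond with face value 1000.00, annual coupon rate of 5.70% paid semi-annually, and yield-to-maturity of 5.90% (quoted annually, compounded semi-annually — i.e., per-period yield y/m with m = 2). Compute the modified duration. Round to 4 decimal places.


Answer: Modified duration = 1.8633

Derivation:
Coupon per period c = face * coupon_rate / m = 28.500000
Periods per year m = 2; per-period yield y/m = 0.029500
Number of cashflows N = 4
Cashflows (t years, CF_t, discount factor 1/(1+y/m)^(m*t), PV):
  t = 0.5000: CF_t = 28.500000, DF = 0.971345, PV = 27.683341
  t = 1.0000: CF_t = 28.500000, DF = 0.943512, PV = 26.890084
  t = 1.5000: CF_t = 28.500000, DF = 0.916476, PV = 26.119557
  t = 2.0000: CF_t = 1028.500000, DF = 0.890214, PV = 915.585471
Price P = sum_t PV_t = 996.278453
First compute Macaulay numerator sum_t t * PV_t:
  t * PV_t at t = 0.5000: 13.841671
  t * PV_t at t = 1.0000: 26.890084
  t * PV_t at t = 1.5000: 39.179336
  t * PV_t at t = 2.0000: 1831.170941
Macaulay duration D = 1911.082031 / 996.278453 = 1.918221
Modified duration = D / (1 + y/m) = 1.918221 / (1 + 0.029500) = 1.863255


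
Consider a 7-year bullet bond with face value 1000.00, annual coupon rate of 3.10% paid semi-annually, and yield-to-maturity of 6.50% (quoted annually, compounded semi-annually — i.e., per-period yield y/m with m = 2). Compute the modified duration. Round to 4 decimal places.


Answer: Modified duration = 6.0585

Derivation:
Coupon per period c = face * coupon_rate / m = 15.500000
Periods per year m = 2; per-period yield y/m = 0.032500
Number of cashflows N = 14
Cashflows (t years, CF_t, discount factor 1/(1+y/m)^(m*t), PV):
  t = 0.5000: CF_t = 15.500000, DF = 0.968523, PV = 15.012107
  t = 1.0000: CF_t = 15.500000, DF = 0.938037, PV = 14.539570
  t = 1.5000: CF_t = 15.500000, DF = 0.908510, PV = 14.081908
  t = 2.0000: CF_t = 15.500000, DF = 0.879913, PV = 13.638652
  t = 2.5000: CF_t = 15.500000, DF = 0.852216, PV = 13.209348
  t = 3.0000: CF_t = 15.500000, DF = 0.825391, PV = 12.793558
  t = 3.5000: CF_t = 15.500000, DF = 0.799410, PV = 12.390855
  t = 4.0000: CF_t = 15.500000, DF = 0.774247, PV = 12.000828
  t = 4.5000: CF_t = 15.500000, DF = 0.749876, PV = 11.623078
  t = 5.0000: CF_t = 15.500000, DF = 0.726272, PV = 11.257218
  t = 5.5000: CF_t = 15.500000, DF = 0.703411, PV = 10.902875
  t = 6.0000: CF_t = 15.500000, DF = 0.681270, PV = 10.559685
  t = 6.5000: CF_t = 15.500000, DF = 0.659826, PV = 10.227298
  t = 7.0000: CF_t = 1015.500000, DF = 0.639056, PV = 648.961725
Price P = sum_t PV_t = 811.198707
First compute Macaulay numerator sum_t t * PV_t:
  t * PV_t at t = 0.5000: 7.506053
  t * PV_t at t = 1.0000: 14.539570
  t * PV_t at t = 1.5000: 21.122863
  t * PV_t at t = 2.0000: 27.277305
  t * PV_t at t = 2.5000: 33.023371
  t * PV_t at t = 3.0000: 38.380673
  t * PV_t at t = 3.5000: 43.367993
  t * PV_t at t = 4.0000: 48.003312
  t * PV_t at t = 4.5000: 52.303851
  t * PV_t at t = 5.0000: 56.286092
  t * PV_t at t = 5.5000: 59.965813
  t * PV_t at t = 6.0000: 63.358112
  t * PV_t at t = 6.5000: 66.477438
  t * PV_t at t = 7.0000: 4542.732073
Macaulay duration D = 5074.344519 / 811.198707 = 6.255366
Modified duration = D / (1 + y/m) = 6.255366 / (1 + 0.032500) = 6.058466


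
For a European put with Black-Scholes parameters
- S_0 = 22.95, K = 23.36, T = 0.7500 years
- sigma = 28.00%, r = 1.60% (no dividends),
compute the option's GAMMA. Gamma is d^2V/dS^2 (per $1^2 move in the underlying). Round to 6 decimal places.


d1 = 0.0977073719; d2 = -0.1447797411
phi(d1) = 0.3970425209; exp(-qT) = 1.0000000000; exp(-rT) = 0.9880717129
Gamma = exp(-qT) * phi(d1) / (S * sigma * sqrt(T)) = 1.0000000000 * 0.3970425209 / (22.9500 * 0.2800 * 0.8660254038) = 0.071345

Answer: Gamma = 0.071345


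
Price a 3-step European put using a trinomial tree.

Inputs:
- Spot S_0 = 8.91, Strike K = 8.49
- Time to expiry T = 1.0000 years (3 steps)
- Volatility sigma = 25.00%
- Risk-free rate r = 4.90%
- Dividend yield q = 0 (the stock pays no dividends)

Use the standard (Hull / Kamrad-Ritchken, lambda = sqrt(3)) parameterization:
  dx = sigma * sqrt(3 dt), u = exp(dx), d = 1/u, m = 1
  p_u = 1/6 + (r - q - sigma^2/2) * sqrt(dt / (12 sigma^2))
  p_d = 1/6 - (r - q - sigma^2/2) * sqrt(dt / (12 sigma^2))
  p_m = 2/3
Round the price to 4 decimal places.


Answer: Price = V(0,0) = 0.4798

Derivation:
dt = T/N = 0.333333; dx = sigma*sqrt(3*dt) = 0.250000
u = exp(dx) = 1.284025; d = 1/u = 0.778801
p_u = 0.178500, p_m = 0.666667, p_d = 0.154833
Discount per step: exp(-r*dt) = 0.983799
Stock lattice S(k, j) with j the centered position index:
  k=0: S(0,+0) = 8.9100
  k=1: S(1,-1) = 6.9391; S(1,+0) = 8.9100; S(1,+1) = 11.4407
  k=2: S(2,-2) = 5.4042; S(2,-1) = 6.9391; S(2,+0) = 8.9100; S(2,+1) = 11.4407; S(2,+2) = 14.6901
  k=3: S(3,-3) = 4.2088; S(3,-2) = 5.4042; S(3,-1) = 6.9391; S(3,+0) = 8.9100; S(3,+1) = 11.4407; S(3,+2) = 14.6901; S(3,+3) = 18.8625
Terminal payoffs V(N, j) = max(K - S_T, 0):
  V(3,-3) = 4.281214; V(3,-2) = 3.085812; V(3,-1) = 1.550885; V(3,+0) = 0.000000; V(3,+1) = 0.000000; V(3,+2) = 0.000000; V(3,+3) = 0.000000
Backward induction: V(k, j) = exp(-r*dt) * [p_u * V(k+1, j+1) + p_m * V(k+1, j) + p_d * V(k+1, j-1)]
  V(2,-2) = exp(-r*dt) * [p_u*1.550885 + p_m*3.085812 + p_d*4.281214] = 2.948363
  V(2,-1) = exp(-r*dt) * [p_u*0.000000 + p_m*1.550885 + p_d*3.085812] = 1.487219
  V(2,+0) = exp(-r*dt) * [p_u*0.000000 + p_m*0.000000 + p_d*1.550885] = 0.236238
  V(2,+1) = exp(-r*dt) * [p_u*0.000000 + p_m*0.000000 + p_d*0.000000] = 0.000000
  V(2,+2) = exp(-r*dt) * [p_u*0.000000 + p_m*0.000000 + p_d*0.000000] = 0.000000
  V(1,-1) = exp(-r*dt) * [p_u*0.236238 + p_m*1.487219 + p_d*2.948363] = 1.466011
  V(1,+0) = exp(-r*dt) * [p_u*0.000000 + p_m*0.236238 + p_d*1.487219] = 0.381481
  V(1,+1) = exp(-r*dt) * [p_u*0.000000 + p_m*0.000000 + p_d*0.236238] = 0.035985
  V(0,+0) = exp(-r*dt) * [p_u*0.035985 + p_m*0.381481 + p_d*1.466011] = 0.479830


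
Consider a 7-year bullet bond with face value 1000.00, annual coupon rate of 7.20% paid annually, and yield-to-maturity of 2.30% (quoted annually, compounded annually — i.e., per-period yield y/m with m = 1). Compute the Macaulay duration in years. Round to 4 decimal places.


Coupon per period c = face * coupon_rate / m = 72.000000
Periods per year m = 1; per-period yield y/m = 0.023000
Number of cashflows N = 7
Cashflows (t years, CF_t, discount factor 1/(1+y/m)^(m*t), PV):
  t = 1.0000: CF_t = 72.000000, DF = 0.977517, PV = 70.381232
  t = 2.0000: CF_t = 72.000000, DF = 0.955540, PV = 68.798858
  t = 3.0000: CF_t = 72.000000, DF = 0.934056, PV = 67.252061
  t = 4.0000: CF_t = 72.000000, DF = 0.913056, PV = 65.740040
  t = 5.0000: CF_t = 72.000000, DF = 0.892528, PV = 64.262013
  t = 6.0000: CF_t = 72.000000, DF = 0.872461, PV = 62.817217
  t = 7.0000: CF_t = 1072.000000, DF = 0.852846, PV = 914.250801
Price P = sum_t PV_t = 1313.502221
Macaulay numerator sum_t t * PV_t:
  t * PV_t at t = 1.0000: 70.381232
  t * PV_t at t = 2.0000: 137.597716
  t * PV_t at t = 3.0000: 201.756182
  t * PV_t at t = 4.0000: 262.960159
  t * PV_t at t = 5.0000: 321.310067
  t * PV_t at t = 6.0000: 376.903304
  t * PV_t at t = 7.0000: 6399.755605
Macaulay duration D = (sum_t t * PV_t) / P = 7770.664263 / 1313.502221 = 5.915989

Answer: Macaulay duration = 5.9160 years


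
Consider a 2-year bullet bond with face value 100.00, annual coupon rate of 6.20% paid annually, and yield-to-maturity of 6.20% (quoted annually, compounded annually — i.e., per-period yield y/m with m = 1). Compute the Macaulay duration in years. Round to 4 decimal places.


Coupon per period c = face * coupon_rate / m = 6.200000
Periods per year m = 1; per-period yield y/m = 0.062000
Number of cashflows N = 2
Cashflows (t years, CF_t, discount factor 1/(1+y/m)^(m*t), PV):
  t = 1.0000: CF_t = 6.200000, DF = 0.941620, PV = 5.838041
  t = 2.0000: CF_t = 106.200000, DF = 0.886647, PV = 94.161959
Price P = sum_t PV_t = 100.000000
Macaulay numerator sum_t t * PV_t:
  t * PV_t at t = 1.0000: 5.838041
  t * PV_t at t = 2.0000: 188.323917
Macaulay duration D = (sum_t t * PV_t) / P = 194.161959 / 100.000000 = 1.941620

Answer: Macaulay duration = 1.9416 years


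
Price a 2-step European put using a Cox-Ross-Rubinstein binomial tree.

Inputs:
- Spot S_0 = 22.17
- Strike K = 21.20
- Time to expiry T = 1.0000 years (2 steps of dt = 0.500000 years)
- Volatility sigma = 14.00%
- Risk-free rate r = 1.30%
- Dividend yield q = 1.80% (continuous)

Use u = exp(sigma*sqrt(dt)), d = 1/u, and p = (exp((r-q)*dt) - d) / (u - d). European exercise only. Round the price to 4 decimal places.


Answer: Price = V(0,0) = 0.8584

Derivation:
dt = T/N = 0.500000
u = exp(sigma*sqrt(dt)) = 1.104061; d = 1/u = 0.905747
p = (exp((r-q)*dt) - d) / (u - d) = 0.462681
Discount per step: exp(-r*dt) = 0.993521
Stock lattice S(k, i) with i counting down-moves:
  k=0: S(0,0) = 22.1700
  k=1: S(1,0) = 24.4770; S(1,1) = 20.0804
  k=2: S(2,0) = 27.0241; S(2,1) = 22.1700; S(2,2) = 18.1878
Terminal payoffs V(N, i) = max(K - S_T, 0):
  V(2,0) = 0.000000; V(2,1) = 0.000000; V(2,2) = 3.012217
Backward induction: V(k, i) = exp(-r*dt) * [p * V(k+1, i) + (1-p) * V(k+1, i+1)].
  V(1,0) = exp(-r*dt) * [p*0.000000 + (1-p)*0.000000] = 0.000000
  V(1,1) = exp(-r*dt) * [p*0.000000 + (1-p)*3.012217] = 1.608035
  V(0,0) = exp(-r*dt) * [p*0.000000 + (1-p)*1.608035] = 0.858430


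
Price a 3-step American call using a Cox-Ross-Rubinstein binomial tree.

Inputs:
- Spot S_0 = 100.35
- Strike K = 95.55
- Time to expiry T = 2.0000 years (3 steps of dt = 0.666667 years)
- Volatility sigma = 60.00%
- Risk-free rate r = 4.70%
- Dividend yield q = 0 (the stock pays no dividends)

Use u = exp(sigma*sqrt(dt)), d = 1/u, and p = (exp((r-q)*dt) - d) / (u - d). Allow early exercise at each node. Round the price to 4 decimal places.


dt = T/N = 0.666667
u = exp(sigma*sqrt(dt)) = 1.632150; d = 1/u = 0.612689
p = (exp((r-q)*dt) - d) / (u - d) = 0.411139
Discount per step: exp(-r*dt) = 0.969152
Stock lattice S(k, i) with i counting down-moves:
  k=0: S(0,0) = 100.3500
  k=1: S(1,0) = 163.7862; S(1,1) = 61.4833
  k=2: S(2,0) = 267.3236; S(2,1) = 100.3500; S(2,2) = 37.6702
  k=3: S(3,0) = 436.3121; S(3,1) = 163.7862; S(3,2) = 61.4833; S(3,3) = 23.0801
Terminal payoffs V(N, i) = max(S_T - K, 0):
  V(3,0) = 340.762147; V(3,1) = 68.236217; V(3,2) = 0.000000; V(3,3) = 0.000000
Backward induction: V(k, i) = exp(-r*dt) * [p * V(k+1, i) + (1-p) * V(k+1, i+1)]; then take max(V_cont, immediate exercise) for American.
  V(2,0) = exp(-r*dt) * [p*340.762147 + (1-p)*68.236217] = 174.721098; exercise = 171.773617; V(2,0) = max -> 174.721098
  V(2,1) = exp(-r*dt) * [p*68.236217 + (1-p)*0.000000] = 27.189182; exercise = 4.800000; V(2,1) = max -> 27.189182
  V(2,2) = exp(-r*dt) * [p*0.000000 + (1-p)*0.000000] = 0.000000; exercise = 0.000000; V(2,2) = max -> 0.000000
  V(1,0) = exp(-r*dt) * [p*174.721098 + (1-p)*27.189182] = 85.135553; exercise = 68.236217; V(1,0) = max -> 85.135553
  V(1,1) = exp(-r*dt) * [p*27.189182 + (1-p)*0.000000] = 10.833714; exercise = 0.000000; V(1,1) = max -> 10.833714
  V(0,0) = exp(-r*dt) * [p*85.135553 + (1-p)*10.833714] = 40.105591; exercise = 4.800000; V(0,0) = max -> 40.105591

Answer: Price = V(0,0) = 40.1056


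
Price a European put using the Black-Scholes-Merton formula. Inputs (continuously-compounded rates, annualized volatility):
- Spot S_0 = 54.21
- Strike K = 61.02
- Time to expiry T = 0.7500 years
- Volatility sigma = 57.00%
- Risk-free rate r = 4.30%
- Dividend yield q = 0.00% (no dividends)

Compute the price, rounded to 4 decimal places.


Answer: Price = 13.6441

Derivation:
d1 = (ln(S/K) + (r - q + 0.5*sigma^2) * T) / (sigma * sqrt(T)) = 0.07242447
d2 = d1 - sigma * sqrt(T) = -0.42121001
exp(-rT) = 0.96826449; exp(-qT) = 1.00000000
P = K * exp(-rT) * N(-d2) - S_0 * exp(-qT) * N(-d1)
N(-d1) = 0.47113206; N(-d2) = 0.66319913
P = 61.0200 * 0.96826449 * 0.66319913 - 54.2100 * 1.00000000 * 0.47113206 = 13.6441


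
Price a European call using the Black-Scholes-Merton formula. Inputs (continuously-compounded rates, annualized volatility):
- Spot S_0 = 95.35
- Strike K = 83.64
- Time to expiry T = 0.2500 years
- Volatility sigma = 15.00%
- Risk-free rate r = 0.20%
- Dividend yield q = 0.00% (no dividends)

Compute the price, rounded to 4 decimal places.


d1 = (ln(S/K) + (r - q + 0.5*sigma^2) * T) / (sigma * sqrt(T)) = 1.79126610
d2 = d1 - sigma * sqrt(T) = 1.71626610
exp(-rT) = 0.99950012; exp(-qT) = 1.00000000
C = S_0 * exp(-qT) * N(d1) - K * exp(-rT) * N(d2)
N(d1) = 0.96337470; N(d2) = 0.95694333
C = 95.3500 * 1.00000000 * 0.96337470 - 83.6400 * 0.99950012 * 0.95694333 = 11.8590

Answer: Price = 11.8590


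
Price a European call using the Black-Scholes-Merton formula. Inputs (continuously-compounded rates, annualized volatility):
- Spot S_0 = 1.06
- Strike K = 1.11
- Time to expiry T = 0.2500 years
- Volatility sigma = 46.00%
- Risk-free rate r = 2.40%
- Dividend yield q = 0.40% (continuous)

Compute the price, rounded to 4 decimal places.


Answer: Price = 0.0783

Derivation:
d1 = (ln(S/K) + (r - q + 0.5*sigma^2) * T) / (sigma * sqrt(T)) = -0.06365699
d2 = d1 - sigma * sqrt(T) = -0.29365699
exp(-rT) = 0.99401796; exp(-qT) = 0.99900050
C = S_0 * exp(-qT) * N(d1) - K * exp(-rT) * N(d2)
N(d1) = 0.47462168; N(d2) = 0.38451001
C = 1.0600 * 0.99900050 * 0.47462168 - 1.1100 * 0.99401796 * 0.38451001 = 0.0783


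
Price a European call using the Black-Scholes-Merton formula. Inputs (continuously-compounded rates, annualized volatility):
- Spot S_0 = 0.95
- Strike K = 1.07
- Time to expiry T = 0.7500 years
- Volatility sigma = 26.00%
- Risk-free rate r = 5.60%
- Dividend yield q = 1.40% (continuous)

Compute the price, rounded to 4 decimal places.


Answer: Price = 0.0517

Derivation:
d1 = (ln(S/K) + (r - q + 0.5*sigma^2) * T) / (sigma * sqrt(T)) = -0.27580441
d2 = d1 - sigma * sqrt(T) = -0.50097102
exp(-rT) = 0.95886978; exp(-qT) = 0.98955493
C = S_0 * exp(-qT) * N(d1) - K * exp(-rT) * N(d2)
N(d1) = 0.39134915; N(d2) = 0.30819576
C = 0.9500 * 0.98955493 * 0.39134915 - 1.0700 * 0.95886978 * 0.30819576 = 0.0517


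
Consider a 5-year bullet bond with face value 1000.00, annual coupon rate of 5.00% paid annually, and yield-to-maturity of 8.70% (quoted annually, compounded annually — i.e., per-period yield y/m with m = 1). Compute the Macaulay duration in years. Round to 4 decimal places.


Coupon per period c = face * coupon_rate / m = 50.000000
Periods per year m = 1; per-period yield y/m = 0.087000
Number of cashflows N = 5
Cashflows (t years, CF_t, discount factor 1/(1+y/m)^(m*t), PV):
  t = 1.0000: CF_t = 50.000000, DF = 0.919963, PV = 45.998160
  t = 2.0000: CF_t = 50.000000, DF = 0.846332, PV = 42.316615
  t = 3.0000: CF_t = 50.000000, DF = 0.778595, PV = 38.929728
  t = 4.0000: CF_t = 50.000000, DF = 0.716278, PV = 35.813917
  t = 5.0000: CF_t = 1050.000000, DF = 0.658950, PV = 691.897209
Price P = sum_t PV_t = 854.955629
Macaulay numerator sum_t t * PV_t:
  t * PV_t at t = 1.0000: 45.998160
  t * PV_t at t = 2.0000: 84.633229
  t * PV_t at t = 3.0000: 116.789185
  t * PV_t at t = 4.0000: 143.255670
  t * PV_t at t = 5.0000: 3459.486044
Macaulay duration D = (sum_t t * PV_t) / P = 3850.162288 / 854.955629 = 4.503347

Answer: Macaulay duration = 4.5033 years


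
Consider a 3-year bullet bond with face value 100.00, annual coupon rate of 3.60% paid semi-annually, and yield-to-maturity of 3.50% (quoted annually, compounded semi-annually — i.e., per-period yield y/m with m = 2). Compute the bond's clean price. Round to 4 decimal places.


Coupon per period c = face * coupon_rate / m = 1.800000
Periods per year m = 2; per-period yield y/m = 0.017500
Number of cashflows N = 6
Cashflows (t years, CF_t, discount factor 1/(1+y/m)^(m*t), PV):
  t = 0.5000: CF_t = 1.800000, DF = 0.982801, PV = 1.769042
  t = 1.0000: CF_t = 1.800000, DF = 0.965898, PV = 1.738616
  t = 1.5000: CF_t = 1.800000, DF = 0.949285, PV = 1.708714
  t = 2.0000: CF_t = 1.800000, DF = 0.932959, PV = 1.679325
  t = 2.5000: CF_t = 1.800000, DF = 0.916913, PV = 1.650443
  t = 3.0000: CF_t = 101.800000, DF = 0.901143, PV = 91.736311
Price P = sum_t PV_t = 100.282450

Answer: Price = 100.2824


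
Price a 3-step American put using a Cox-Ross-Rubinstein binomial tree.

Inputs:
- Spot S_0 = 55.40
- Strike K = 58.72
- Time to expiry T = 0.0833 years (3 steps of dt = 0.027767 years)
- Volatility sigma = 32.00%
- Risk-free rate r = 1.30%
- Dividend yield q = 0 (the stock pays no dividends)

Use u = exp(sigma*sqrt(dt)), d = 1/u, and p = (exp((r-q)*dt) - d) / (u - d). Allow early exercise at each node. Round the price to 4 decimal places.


Answer: Price = V(0,0) = 4.0229

Derivation:
dt = T/N = 0.027767
u = exp(sigma*sqrt(dt)) = 1.054770; d = 1/u = 0.948074
p = (exp((r-q)*dt) - d) / (u - d) = 0.490056
Discount per step: exp(-r*dt) = 0.999639
Stock lattice S(k, i) with i counting down-moves:
  k=0: S(0,0) = 55.4000
  k=1: S(1,0) = 58.4343; S(1,1) = 52.5233
  k=2: S(2,0) = 61.6347; S(2,1) = 55.4000; S(2,2) = 49.7960
  k=3: S(3,0) = 65.0104; S(3,1) = 58.4343; S(3,2) = 52.5233; S(3,3) = 47.2103
Terminal payoffs V(N, i) = max(K - S_T, 0):
  V(3,0) = 0.000000; V(3,1) = 0.285746; V(3,2) = 6.196698; V(3,3) = 11.509723
Backward induction: V(k, i) = exp(-r*dt) * [p * V(k+1, i) + (1-p) * V(k+1, i+1)]; then take max(V_cont, immediate exercise) for American.
  V(2,0) = exp(-r*dt) * [p*0.000000 + (1-p)*0.285746] = 0.145662; exercise = 0.000000; V(2,0) = max -> 0.145662
  V(2,1) = exp(-r*dt) * [p*0.285746 + (1-p)*6.196698] = 3.298808; exercise = 3.320000; V(2,1) = max -> 3.320000
  V(2,2) = exp(-r*dt) * [p*6.196698 + (1-p)*11.509723] = 8.902828; exercise = 8.924020; V(2,2) = max -> 8.924020
  V(1,0) = exp(-r*dt) * [p*0.145662 + (1-p)*3.320000] = 1.763759; exercise = 0.285746; V(1,0) = max -> 1.763759
  V(1,1) = exp(-r*dt) * [p*3.320000 + (1-p)*8.924020] = 6.175505; exercise = 6.196698; V(1,1) = max -> 6.196698
  V(0,0) = exp(-r*dt) * [p*1.763759 + (1-p)*6.196698] = 4.022856; exercise = 3.320000; V(0,0) = max -> 4.022856


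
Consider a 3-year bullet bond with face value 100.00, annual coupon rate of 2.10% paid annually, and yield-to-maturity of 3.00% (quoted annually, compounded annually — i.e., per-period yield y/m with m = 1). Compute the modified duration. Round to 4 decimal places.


Coupon per period c = face * coupon_rate / m = 2.100000
Periods per year m = 1; per-period yield y/m = 0.030000
Number of cashflows N = 3
Cashflows (t years, CF_t, discount factor 1/(1+y/m)^(m*t), PV):
  t = 1.0000: CF_t = 2.100000, DF = 0.970874, PV = 2.038835
  t = 2.0000: CF_t = 2.100000, DF = 0.942596, PV = 1.979451
  t = 3.0000: CF_t = 102.100000, DF = 0.915142, PV = 93.435963
Price P = sum_t PV_t = 97.454250
First compute Macaulay numerator sum_t t * PV_t:
  t * PV_t at t = 1.0000: 2.038835
  t * PV_t at t = 2.0000: 3.958903
  t * PV_t at t = 3.0000: 280.307890
Macaulay duration D = 286.305628 / 97.454250 = 2.937847
Modified duration = D / (1 + y/m) = 2.937847 / (1 + 0.030000) = 2.852278

Answer: Modified duration = 2.8523


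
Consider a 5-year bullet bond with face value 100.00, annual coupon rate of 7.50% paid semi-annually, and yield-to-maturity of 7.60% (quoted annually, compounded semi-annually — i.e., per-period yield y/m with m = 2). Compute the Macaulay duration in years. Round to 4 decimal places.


Coupon per period c = face * coupon_rate / m = 3.750000
Periods per year m = 2; per-period yield y/m = 0.038000
Number of cashflows N = 10
Cashflows (t years, CF_t, discount factor 1/(1+y/m)^(m*t), PV):
  t = 0.5000: CF_t = 3.750000, DF = 0.963391, PV = 3.612717
  t = 1.0000: CF_t = 3.750000, DF = 0.928122, PV = 3.480459
  t = 1.5000: CF_t = 3.750000, DF = 0.894145, PV = 3.353044
  t = 2.0000: CF_t = 3.750000, DF = 0.861411, PV = 3.230293
  t = 2.5000: CF_t = 3.750000, DF = 0.829876, PV = 3.112035
  t = 3.0000: CF_t = 3.750000, DF = 0.799495, PV = 2.998107
  t = 3.5000: CF_t = 3.750000, DF = 0.770227, PV = 2.888350
  t = 4.0000: CF_t = 3.750000, DF = 0.742030, PV = 2.782611
  t = 4.5000: CF_t = 3.750000, DF = 0.714865, PV = 2.680742
  t = 5.0000: CF_t = 103.750000, DF = 0.688694, PV = 71.452030
Price P = sum_t PV_t = 99.590387
Macaulay numerator sum_t t * PV_t:
  t * PV_t at t = 0.5000: 1.806358
  t * PV_t at t = 1.0000: 3.480459
  t * PV_t at t = 1.5000: 5.029565
  t * PV_t at t = 2.0000: 6.460585
  t * PV_t at t = 2.5000: 7.780088
  t * PV_t at t = 3.0000: 8.994321
  t * PV_t at t = 3.5000: 10.109224
  t * PV_t at t = 4.0000: 11.130443
  t * PV_t at t = 4.5000: 12.063341
  t * PV_t at t = 5.0000: 357.260149
Macaulay duration D = (sum_t t * PV_t) / P = 424.114534 / 99.590387 = 4.258589

Answer: Macaulay duration = 4.2586 years


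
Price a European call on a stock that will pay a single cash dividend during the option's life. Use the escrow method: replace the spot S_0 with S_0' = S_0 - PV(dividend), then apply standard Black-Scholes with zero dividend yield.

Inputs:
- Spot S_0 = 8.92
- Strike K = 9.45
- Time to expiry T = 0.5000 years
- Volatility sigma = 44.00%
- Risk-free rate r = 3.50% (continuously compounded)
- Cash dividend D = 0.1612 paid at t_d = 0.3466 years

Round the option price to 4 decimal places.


Answer: Price = 0.8722

Derivation:
PV(D) = D * exp(-r * t_d) = 0.1612 * 0.98794228 = 0.15925630
S_0' = S_0 - PV(D) = 8.9200 - 0.15925630 = 8.76074370
d1 = (ln(S_0'/K) + (r + sigma^2/2)*T) / (sigma*sqrt(T)) = -0.03160749
d2 = d1 - sigma*sqrt(T) = -0.34273447
exp(-rT) = 0.98265224
N(d1) = 0.48739254; N(d2) = 0.36589911
C = S_0' * N(d1) - K * exp(-rT) * N(d2) = 8.76074370 * 0.48739254 - 9.4500 * 0.98265224 * 0.36589911 = 0.8722


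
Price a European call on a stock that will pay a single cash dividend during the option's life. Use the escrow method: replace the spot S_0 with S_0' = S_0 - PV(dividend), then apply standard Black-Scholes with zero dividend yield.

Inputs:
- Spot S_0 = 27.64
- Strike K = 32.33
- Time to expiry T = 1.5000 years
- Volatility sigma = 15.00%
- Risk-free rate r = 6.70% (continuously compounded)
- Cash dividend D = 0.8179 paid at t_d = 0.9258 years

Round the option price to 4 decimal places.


PV(D) = D * exp(-r * t_d) = 0.8179 * 0.93985601 = 0.76870823
S_0' = S_0 - PV(D) = 27.6400 - 0.76870823 = 26.87129177
d1 = (ln(S_0'/K) + (r + sigma^2/2)*T) / (sigma*sqrt(T)) = -0.36776147
d2 = d1 - sigma*sqrt(T) = -0.55147320
exp(-rT) = 0.90438511
N(d1) = 0.35652555; N(d2) = 0.29065467
C = S_0' * N(d1) - K * exp(-rT) * N(d2) = 26.87129177 * 0.35652555 - 32.3300 * 0.90438511 * 0.29065467 = 1.0819

Answer: Price = 1.0819


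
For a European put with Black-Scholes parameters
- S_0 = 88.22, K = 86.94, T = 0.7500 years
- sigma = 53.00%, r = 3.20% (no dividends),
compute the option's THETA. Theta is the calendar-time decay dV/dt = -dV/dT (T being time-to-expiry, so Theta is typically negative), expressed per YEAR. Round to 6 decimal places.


Answer: Theta = -8.737569

Derivation:
d1 = 0.3136274923; d2 = -0.1453659717
phi(d1) = 0.3797965231; exp(-qT) = 1.0000000000; exp(-rT) = 0.9762857098
Theta = -S*exp(-qT)*phi(d1)*sigma/(2*sqrt(T)) + r*K*exp(-rT)*N(-d2) - q*S*exp(-qT)*N(-d1)
N(-d1) = 0.3769019882; N(-d2) = 0.5577890350; sqrt(T) = 0.8660254038
Term 1 = -88.2200 * 1.0000000000 * 0.3797965231 * 0.5300 / (2 * 0.8660254038) = -10.2525826806
Term 2 = 0.0320 * 86.9400 * 0.9762857098 * 0.5577890350 = 1.5150135576
Term 3 = 0 (no dividend yield, q = 0)
Theta = -10.2525826806 + (1.5150135576) + (0.0000000000) = -8.737569


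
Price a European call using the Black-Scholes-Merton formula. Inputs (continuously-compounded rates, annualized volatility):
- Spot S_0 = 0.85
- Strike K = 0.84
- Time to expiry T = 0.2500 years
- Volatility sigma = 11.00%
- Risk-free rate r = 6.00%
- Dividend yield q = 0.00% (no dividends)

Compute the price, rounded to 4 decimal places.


Answer: Price = 0.0318

Derivation:
d1 = (ln(S/K) + (r - q + 0.5*sigma^2) * T) / (sigma * sqrt(T)) = 0.51539923
d2 = d1 - sigma * sqrt(T) = 0.46039923
exp(-rT) = 0.98511194; exp(-qT) = 1.00000000
C = S_0 * exp(-qT) * N(d1) - K * exp(-rT) * N(d2)
N(d1) = 0.69686296; N(d2) = 0.67738516
C = 0.8500 * 1.00000000 * 0.69686296 - 0.8400 * 0.98511194 * 0.67738516 = 0.0318


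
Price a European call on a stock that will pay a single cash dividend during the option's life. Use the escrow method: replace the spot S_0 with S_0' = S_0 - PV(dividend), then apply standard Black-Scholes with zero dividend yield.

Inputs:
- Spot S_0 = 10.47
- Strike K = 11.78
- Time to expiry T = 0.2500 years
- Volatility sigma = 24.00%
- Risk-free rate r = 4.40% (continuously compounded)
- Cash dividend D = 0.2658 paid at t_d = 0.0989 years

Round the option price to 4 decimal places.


Answer: Price = 0.0890

Derivation:
PV(D) = D * exp(-r * t_d) = 0.2658 * 0.99565785 = 0.26464586
S_0' = S_0 - PV(D) = 10.4700 - 0.26464586 = 10.20535414
d1 = (ln(S_0'/K) + (r + sigma^2/2)*T) / (sigma*sqrt(T)) = -1.04408900
d2 = d1 - sigma*sqrt(T) = -1.16408900
exp(-rT) = 0.98906028
N(d1) = 0.14822211; N(d2) = 0.12219397
C = S_0' * N(d1) - K * exp(-rT) * N(d2) = 10.20535414 * 0.14822211 - 11.7800 * 0.98906028 * 0.12219397 = 0.0890


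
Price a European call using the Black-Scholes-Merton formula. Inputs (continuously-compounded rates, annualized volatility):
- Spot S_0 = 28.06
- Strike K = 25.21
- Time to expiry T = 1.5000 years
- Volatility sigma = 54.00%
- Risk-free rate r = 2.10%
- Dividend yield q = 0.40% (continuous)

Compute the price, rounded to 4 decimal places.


Answer: Price = 8.6411

Derivation:
d1 = (ln(S/K) + (r - q + 0.5*sigma^2) * T) / (sigma * sqrt(T)) = 0.53118294
d2 = d1 - sigma * sqrt(T) = -0.13017929
exp(-rT) = 0.96899096; exp(-qT) = 0.99401796
C = S_0 * exp(-qT) * N(d1) - K * exp(-rT) * N(d2)
N(d1) = 0.70235399; N(d2) = 0.44821229
C = 28.0600 * 0.99401796 * 0.70235399 - 25.2100 * 0.96899096 * 0.44821229 = 8.6411


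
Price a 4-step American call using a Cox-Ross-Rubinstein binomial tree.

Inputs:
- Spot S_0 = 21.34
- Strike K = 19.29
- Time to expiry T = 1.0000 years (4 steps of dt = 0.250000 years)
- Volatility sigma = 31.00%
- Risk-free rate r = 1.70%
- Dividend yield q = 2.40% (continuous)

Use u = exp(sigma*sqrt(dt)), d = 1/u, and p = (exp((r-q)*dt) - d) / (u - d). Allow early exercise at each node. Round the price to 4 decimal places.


dt = T/N = 0.250000
u = exp(sigma*sqrt(dt)) = 1.167658; d = 1/u = 0.856415
p = (exp((r-q)*dt) - d) / (u - d) = 0.455710
Discount per step: exp(-r*dt) = 0.995759
Stock lattice S(k, i) with i counting down-moves:
  k=0: S(0,0) = 21.3400
  k=1: S(1,0) = 24.9178; S(1,1) = 18.2759
  k=2: S(2,0) = 29.0955; S(2,1) = 21.3400; S(2,2) = 15.6518
  k=3: S(3,0) = 33.9736; S(3,1) = 24.9178; S(3,2) = 18.2759; S(3,3) = 13.4044
  k=4: S(4,0) = 39.6695; S(4,1) = 29.0955; S(4,2) = 21.3400; S(4,3) = 15.6518; S(4,4) = 11.4797
Terminal payoffs V(N, i) = max(S_T - K, 0):
  V(4,0) = 20.379524; V(4,1) = 9.805492; V(4,2) = 2.050000; V(4,3) = 0.000000; V(4,4) = 0.000000
Backward induction: V(k, i) = exp(-r*dt) * [p * V(k+1, i) + (1-p) * V(k+1, i+1)]; then take max(V_cont, immediate exercise) for American.
  V(3,0) = exp(-r*dt) * [p*20.379524 + (1-p)*9.805492] = 14.562160; exercise = 14.683583; V(3,0) = max -> 14.683583
  V(3,1) = exp(-r*dt) * [p*9.805492 + (1-p)*2.050000] = 5.560570; exercise = 5.627821; V(3,1) = max -> 5.627821
  V(3,2) = exp(-r*dt) * [p*2.050000 + (1-p)*0.000000] = 0.930243; exercise = 0.000000; V(3,2) = max -> 0.930243
  V(3,3) = exp(-r*dt) * [p*0.000000 + (1-p)*0.000000] = 0.000000; exercise = 0.000000; V(3,3) = max -> 0.000000
  V(2,0) = exp(-r*dt) * [p*14.683583 + (1-p)*5.627821] = 9.713250; exercise = 9.805492; V(2,0) = max -> 9.805492
  V(2,1) = exp(-r*dt) * [p*5.627821 + (1-p)*0.930243] = 3.057951; exercise = 2.050000; V(2,1) = max -> 3.057951
  V(2,2) = exp(-r*dt) * [p*0.930243 + (1-p)*0.000000] = 0.422123; exercise = 0.000000; V(2,2) = max -> 0.422123
  V(1,0) = exp(-r*dt) * [p*9.805492 + (1-p)*3.057951] = 6.106861; exercise = 5.627821; V(1,0) = max -> 6.106861
  V(1,1) = exp(-r*dt) * [p*3.057951 + (1-p)*0.422123] = 1.616411; exercise = 0.000000; V(1,1) = max -> 1.616411
  V(0,0) = exp(-r*dt) * [p*6.106861 + (1-p)*1.616411] = 3.647219; exercise = 2.050000; V(0,0) = max -> 3.647219

Answer: Price = V(0,0) = 3.6472


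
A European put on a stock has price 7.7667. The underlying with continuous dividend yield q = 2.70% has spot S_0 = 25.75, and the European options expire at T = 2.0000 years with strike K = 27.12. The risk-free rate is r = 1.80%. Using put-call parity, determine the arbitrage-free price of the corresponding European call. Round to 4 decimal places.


Put-call parity: C - P = S_0 * exp(-qT) - K * exp(-rT).
S_0 * exp(-qT) = 25.7500 * 0.94743211 = 24.39637674
K * exp(-rT) = 27.1200 * 0.96464029 = 26.16104476
C = P + S*exp(-qT) - K*exp(-rT)
C = 7.7667 + 24.39637674 - 26.16104476 = 6.0020

Answer: Call price = 6.0020


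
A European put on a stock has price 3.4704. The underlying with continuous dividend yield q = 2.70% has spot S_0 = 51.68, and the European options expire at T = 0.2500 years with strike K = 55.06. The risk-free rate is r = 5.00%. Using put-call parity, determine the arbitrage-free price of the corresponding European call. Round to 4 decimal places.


Put-call parity: C - P = S_0 * exp(-qT) - K * exp(-rT).
S_0 * exp(-qT) = 51.6800 * 0.99327273 = 51.33233469
K * exp(-rT) = 55.0600 * 0.98757780 = 54.37603370
C = P + S*exp(-qT) - K*exp(-rT)
C = 3.4704 + 51.33233469 - 54.37603370 = 0.4267

Answer: Call price = 0.4267


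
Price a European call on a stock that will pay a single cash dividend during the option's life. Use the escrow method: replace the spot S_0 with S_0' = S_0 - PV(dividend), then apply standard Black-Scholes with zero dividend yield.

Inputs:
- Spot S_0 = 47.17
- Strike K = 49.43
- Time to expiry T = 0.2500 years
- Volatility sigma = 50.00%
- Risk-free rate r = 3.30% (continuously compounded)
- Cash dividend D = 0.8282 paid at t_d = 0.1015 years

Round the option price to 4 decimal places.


PV(D) = D * exp(-r * t_d) = 0.8282 * 0.99665610 = 0.82543058
S_0' = S_0 - PV(D) = 47.1700 - 0.82543058 = 46.34456942
d1 = (ln(S_0'/K) + (r + sigma^2/2)*T) / (sigma*sqrt(T)) = -0.09981363
d2 = d1 - sigma*sqrt(T) = -0.34981363
exp(-rT) = 0.99178394
N(d1) = 0.46024614; N(d2) = 0.36323929
C = S_0' * N(d1) - K * exp(-rT) * N(d2) = 46.34456942 * 0.46024614 - 49.4300 * 0.99178394 * 0.36323929 = 3.5225

Answer: Price = 3.5225


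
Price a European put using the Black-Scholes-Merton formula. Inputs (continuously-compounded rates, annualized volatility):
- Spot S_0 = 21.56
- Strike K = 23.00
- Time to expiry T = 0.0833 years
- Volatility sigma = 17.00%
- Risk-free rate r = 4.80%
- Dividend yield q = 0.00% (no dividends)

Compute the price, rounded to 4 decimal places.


d1 = (ln(S/K) + (r - q + 0.5*sigma^2) * T) / (sigma * sqrt(T)) = -1.21170767
d2 = d1 - sigma * sqrt(T) = -1.26077263
exp(-rT) = 0.99600958; exp(-qT) = 1.00000000
P = K * exp(-rT) * N(-d2) - S_0 * exp(-qT) * N(-d1)
N(-d1) = 0.88718785; N(-d2) = 0.89630461
P = 23.0000 * 0.99600958 * 0.89630461 - 21.5600 * 1.00000000 * 0.88718785 = 1.4050

Answer: Price = 1.4050


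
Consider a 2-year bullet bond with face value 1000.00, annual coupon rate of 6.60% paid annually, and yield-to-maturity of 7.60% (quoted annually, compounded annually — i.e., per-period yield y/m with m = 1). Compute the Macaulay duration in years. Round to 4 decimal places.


Coupon per period c = face * coupon_rate / m = 66.000000
Periods per year m = 1; per-period yield y/m = 0.076000
Number of cashflows N = 2
Cashflows (t years, CF_t, discount factor 1/(1+y/m)^(m*t), PV):
  t = 1.0000: CF_t = 66.000000, DF = 0.929368, PV = 61.338290
  t = 2.0000: CF_t = 1066.000000, DF = 0.863725, PV = 920.730780
Price P = sum_t PV_t = 982.069070
Macaulay numerator sum_t t * PV_t:
  t * PV_t at t = 1.0000: 61.338290
  t * PV_t at t = 2.0000: 1841.461561
Macaulay duration D = (sum_t t * PV_t) / P = 1902.799851 / 982.069070 = 1.937542

Answer: Macaulay duration = 1.9375 years


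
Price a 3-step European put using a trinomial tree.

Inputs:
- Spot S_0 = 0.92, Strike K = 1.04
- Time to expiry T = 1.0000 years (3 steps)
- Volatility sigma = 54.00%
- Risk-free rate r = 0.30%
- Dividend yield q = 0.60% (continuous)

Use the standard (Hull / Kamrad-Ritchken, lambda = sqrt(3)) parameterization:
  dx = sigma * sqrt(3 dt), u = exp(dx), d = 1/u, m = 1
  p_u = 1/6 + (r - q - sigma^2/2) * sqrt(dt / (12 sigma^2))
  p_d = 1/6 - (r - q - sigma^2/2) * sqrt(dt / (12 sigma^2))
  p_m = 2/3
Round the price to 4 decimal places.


dt = T/N = 0.333333; dx = sigma*sqrt(3*dt) = 0.540000
u = exp(dx) = 1.716007; d = 1/u = 0.582748
p_u = 0.120741, p_m = 0.666667, p_d = 0.212593
Discount per step: exp(-r*dt) = 0.999000
Stock lattice S(k, j) with j the centered position index:
  k=0: S(0,+0) = 0.9200
  k=1: S(1,-1) = 0.5361; S(1,+0) = 0.9200; S(1,+1) = 1.5787
  k=2: S(2,-2) = 0.3124; S(2,-1) = 0.5361; S(2,+0) = 0.9200; S(2,+1) = 1.5787; S(2,+2) = 2.7091
  k=3: S(3,-3) = 0.1821; S(3,-2) = 0.3124; S(3,-1) = 0.5361; S(3,+0) = 0.9200; S(3,+1) = 1.5787; S(3,+2) = 2.7091; S(3,+3) = 4.6488
Terminal payoffs V(N, j) = max(K - S_T, 0):
  V(3,-3) = 0.857933; V(3,-2) = 0.727572; V(3,-1) = 0.503872; V(3,+0) = 0.120000; V(3,+1) = 0.000000; V(3,+2) = 0.000000; V(3,+3) = 0.000000
Backward induction: V(k, j) = exp(-r*dt) * [p_u * V(k+1, j+1) + p_m * V(k+1, j) + p_d * V(k+1, j-1)]
  V(2,-2) = exp(-r*dt) * [p_u*0.503872 + p_m*0.727572 + p_d*0.857933] = 0.727548
  V(2,-1) = exp(-r*dt) * [p_u*0.120000 + p_m*0.503872 + p_d*0.727572] = 0.504575
  V(2,+0) = exp(-r*dt) * [p_u*0.000000 + p_m*0.120000 + p_d*0.503872] = 0.186932
  V(2,+1) = exp(-r*dt) * [p_u*0.000000 + p_m*0.000000 + p_d*0.120000] = 0.025486
  V(2,+2) = exp(-r*dt) * [p_u*0.000000 + p_m*0.000000 + p_d*0.000000] = 0.000000
  V(1,-1) = exp(-r*dt) * [p_u*0.186932 + p_m*0.504575 + p_d*0.727548] = 0.513112
  V(1,+0) = exp(-r*dt) * [p_u*0.025486 + p_m*0.186932 + p_d*0.504575] = 0.234733
  V(1,+1) = exp(-r*dt) * [p_u*0.000000 + p_m*0.025486 + p_d*0.186932] = 0.056674
  V(0,+0) = exp(-r*dt) * [p_u*0.056674 + p_m*0.234733 + p_d*0.513112] = 0.272143

Answer: Price = V(0,0) = 0.2721


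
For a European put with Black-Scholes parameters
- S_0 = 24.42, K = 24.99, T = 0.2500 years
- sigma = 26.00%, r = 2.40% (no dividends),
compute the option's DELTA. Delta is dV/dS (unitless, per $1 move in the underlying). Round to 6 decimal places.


Answer: Delta = -0.526444

Derivation:
d1 = -0.0663328936; d2 = -0.1963328936
phi(d1) = 0.3980655616; exp(-qT) = 1.0000000000; exp(-rT) = 0.9940179641
N(-d1) = 0.5264436022
Delta = -exp(-qT) * N(-d1) = -1.0000000000 * 0.5264436022 = -0.526444
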